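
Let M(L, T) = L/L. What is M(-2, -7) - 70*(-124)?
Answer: 8681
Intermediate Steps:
M(L, T) = 1
M(-2, -7) - 70*(-124) = 1 - 70*(-124) = 1 + 8680 = 8681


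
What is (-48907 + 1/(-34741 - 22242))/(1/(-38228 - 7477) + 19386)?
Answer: -127373782835310/50489053721807 ≈ -2.5228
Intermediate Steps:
(-48907 + 1/(-34741 - 22242))/(1/(-38228 - 7477) + 19386) = (-48907 + 1/(-56983))/(1/(-45705) + 19386) = (-48907 - 1/56983)/(-1/45705 + 19386) = -2786867582/(56983*886037129/45705) = -2786867582/56983*45705/886037129 = -127373782835310/50489053721807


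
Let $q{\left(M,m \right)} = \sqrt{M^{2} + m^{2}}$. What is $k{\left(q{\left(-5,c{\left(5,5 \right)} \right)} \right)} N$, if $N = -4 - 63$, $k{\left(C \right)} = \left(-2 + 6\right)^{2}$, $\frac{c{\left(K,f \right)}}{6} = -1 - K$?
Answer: $-1072$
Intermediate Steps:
$c{\left(K,f \right)} = -6 - 6 K$ ($c{\left(K,f \right)} = 6 \left(-1 - K\right) = -6 - 6 K$)
$k{\left(C \right)} = 16$ ($k{\left(C \right)} = 4^{2} = 16$)
$N = -67$ ($N = -4 - 63 = -67$)
$k{\left(q{\left(-5,c{\left(5,5 \right)} \right)} \right)} N = 16 \left(-67\right) = -1072$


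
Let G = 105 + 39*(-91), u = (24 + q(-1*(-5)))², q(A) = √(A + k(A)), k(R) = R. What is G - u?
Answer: -4030 - 48*√10 ≈ -4181.8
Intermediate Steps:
q(A) = √2*√A (q(A) = √(A + A) = √(2*A) = √2*√A)
u = (24 + √10)² (u = (24 + √2*√(-1*(-5)))² = (24 + √2*√5)² = (24 + √10)² ≈ 737.79)
G = -3444 (G = 105 - 3549 = -3444)
G - u = -3444 - (24 + √10)²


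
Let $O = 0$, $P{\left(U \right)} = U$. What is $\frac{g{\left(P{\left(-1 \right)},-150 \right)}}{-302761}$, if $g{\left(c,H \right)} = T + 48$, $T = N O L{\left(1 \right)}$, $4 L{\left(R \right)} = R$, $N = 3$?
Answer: $- \frac{48}{302761} \approx -0.00015854$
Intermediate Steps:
$L{\left(R \right)} = \frac{R}{4}$
$T = 0$ ($T = 3 \cdot 0 \cdot \frac{1}{4} \cdot 1 = 0 \cdot \frac{1}{4} = 0$)
$g{\left(c,H \right)} = 48$ ($g{\left(c,H \right)} = 0 + 48 = 48$)
$\frac{g{\left(P{\left(-1 \right)},-150 \right)}}{-302761} = \frac{48}{-302761} = 48 \left(- \frac{1}{302761}\right) = - \frac{48}{302761}$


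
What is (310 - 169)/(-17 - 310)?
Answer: -47/109 ≈ -0.43119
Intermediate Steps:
(310 - 169)/(-17 - 310) = 141/(-327) = 141*(-1/327) = -47/109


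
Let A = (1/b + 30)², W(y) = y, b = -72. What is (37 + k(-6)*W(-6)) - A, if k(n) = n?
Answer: -4282849/5184 ≈ -826.17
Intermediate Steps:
A = 4661281/5184 (A = (1/(-72) + 30)² = (-1/72 + 30)² = (2159/72)² = 4661281/5184 ≈ 899.17)
(37 + k(-6)*W(-6)) - A = (37 - 6*(-6)) - 1*4661281/5184 = (37 + 36) - 4661281/5184 = 73 - 4661281/5184 = -4282849/5184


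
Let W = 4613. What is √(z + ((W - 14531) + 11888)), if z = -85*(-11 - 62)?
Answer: 5*√327 ≈ 90.416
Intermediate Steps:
z = 6205 (z = -85*(-73) = 6205)
√(z + ((W - 14531) + 11888)) = √(6205 + ((4613 - 14531) + 11888)) = √(6205 + (-9918 + 11888)) = √(6205 + 1970) = √8175 = 5*√327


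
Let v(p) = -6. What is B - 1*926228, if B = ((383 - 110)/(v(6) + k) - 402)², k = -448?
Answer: -157501516487/206116 ≈ -7.6414e+5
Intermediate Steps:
B = 33408893961/206116 (B = ((383 - 110)/(-6 - 448) - 402)² = (273/(-454) - 402)² = (273*(-1/454) - 402)² = (-273/454 - 402)² = (-182781/454)² = 33408893961/206116 ≈ 1.6209e+5)
B - 1*926228 = 33408893961/206116 - 1*926228 = 33408893961/206116 - 926228 = -157501516487/206116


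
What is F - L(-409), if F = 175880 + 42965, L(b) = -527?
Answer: 219372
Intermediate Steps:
F = 218845
F - L(-409) = 218845 - 1*(-527) = 218845 + 527 = 219372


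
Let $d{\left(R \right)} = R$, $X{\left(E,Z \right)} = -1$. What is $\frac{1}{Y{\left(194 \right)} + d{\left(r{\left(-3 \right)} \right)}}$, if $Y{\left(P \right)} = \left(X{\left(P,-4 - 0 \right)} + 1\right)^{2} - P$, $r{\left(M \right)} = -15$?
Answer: $- \frac{1}{209} \approx -0.0047847$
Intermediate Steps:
$Y{\left(P \right)} = - P$ ($Y{\left(P \right)} = \left(-1 + 1\right)^{2} - P = 0^{2} - P = 0 - P = - P$)
$\frac{1}{Y{\left(194 \right)} + d{\left(r{\left(-3 \right)} \right)}} = \frac{1}{\left(-1\right) 194 - 15} = \frac{1}{-194 - 15} = \frac{1}{-209} = - \frac{1}{209}$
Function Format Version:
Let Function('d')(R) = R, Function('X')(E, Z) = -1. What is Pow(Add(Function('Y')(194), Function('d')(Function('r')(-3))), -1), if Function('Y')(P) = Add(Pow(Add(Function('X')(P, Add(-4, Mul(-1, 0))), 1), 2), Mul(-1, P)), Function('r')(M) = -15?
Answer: Rational(-1, 209) ≈ -0.0047847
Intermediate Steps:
Function('Y')(P) = Mul(-1, P) (Function('Y')(P) = Add(Pow(Add(-1, 1), 2), Mul(-1, P)) = Add(Pow(0, 2), Mul(-1, P)) = Add(0, Mul(-1, P)) = Mul(-1, P))
Pow(Add(Function('Y')(194), Function('d')(Function('r')(-3))), -1) = Pow(Add(Mul(-1, 194), -15), -1) = Pow(Add(-194, -15), -1) = Pow(-209, -1) = Rational(-1, 209)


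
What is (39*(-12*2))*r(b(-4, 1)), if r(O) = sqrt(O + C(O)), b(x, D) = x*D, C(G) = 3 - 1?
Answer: -936*I*sqrt(2) ≈ -1323.7*I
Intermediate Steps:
C(G) = 2
b(x, D) = D*x
r(O) = sqrt(2 + O) (r(O) = sqrt(O + 2) = sqrt(2 + O))
(39*(-12*2))*r(b(-4, 1)) = (39*(-12*2))*sqrt(2 + 1*(-4)) = (39*(-24))*sqrt(2 - 4) = -936*I*sqrt(2)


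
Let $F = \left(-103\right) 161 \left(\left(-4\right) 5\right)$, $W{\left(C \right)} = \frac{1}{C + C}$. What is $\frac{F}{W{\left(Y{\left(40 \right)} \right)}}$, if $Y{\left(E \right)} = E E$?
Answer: $1061312000$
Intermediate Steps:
$Y{\left(E \right)} = E^{2}$
$W{\left(C \right)} = \frac{1}{2 C}$
$F = 331660$ ($F = \left(-16583\right) \left(-20\right) = 331660$)
$\frac{F}{W{\left(Y{\left(40 \right)} \right)}} = \frac{331660}{\frac{1}{2} \frac{1}{40^{2}}} = \frac{331660}{\frac{1}{2} \cdot \frac{1}{1600}} = 331660 \frac{1}{\frac{1}{3200}} = 331660 \cdot 3200 = 1061312000$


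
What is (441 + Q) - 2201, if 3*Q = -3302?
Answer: -8582/3 ≈ -2860.7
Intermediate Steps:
Q = -3302/3 (Q = (1/3)*(-3302) = -3302/3 ≈ -1100.7)
(441 + Q) - 2201 = (441 - 3302/3) - 2201 = -1979/3 - 2201 = -8582/3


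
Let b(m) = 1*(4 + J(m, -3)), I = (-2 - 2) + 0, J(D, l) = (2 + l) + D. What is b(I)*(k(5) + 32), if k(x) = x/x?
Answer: -33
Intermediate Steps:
k(x) = 1
J(D, l) = 2 + D + l
I = -4 (I = -4 + 0 = -4)
b(m) = 3 + m (b(m) = 1*(4 + (2 + m - 3)) = 1*(4 + (-1 + m)) = 1*(3 + m) = 3 + m)
b(I)*(k(5) + 32) = (3 - 4)*(1 + 32) = -1*33 = -33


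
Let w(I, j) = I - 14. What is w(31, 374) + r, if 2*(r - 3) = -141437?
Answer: -141397/2 ≈ -70699.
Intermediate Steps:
w(I, j) = -14 + I
r = -141431/2 (r = 3 + (½)*(-141437) = 3 - 141437/2 = -141431/2 ≈ -70716.)
w(31, 374) + r = (-14 + 31) - 141431/2 = 17 - 141431/2 = -141397/2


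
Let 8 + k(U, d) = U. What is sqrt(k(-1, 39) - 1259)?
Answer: 2*I*sqrt(317) ≈ 35.609*I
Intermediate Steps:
k(U, d) = -8 + U
sqrt(k(-1, 39) - 1259) = sqrt((-8 - 1) - 1259) = sqrt(-9 - 1259) = sqrt(-1268) = 2*I*sqrt(317)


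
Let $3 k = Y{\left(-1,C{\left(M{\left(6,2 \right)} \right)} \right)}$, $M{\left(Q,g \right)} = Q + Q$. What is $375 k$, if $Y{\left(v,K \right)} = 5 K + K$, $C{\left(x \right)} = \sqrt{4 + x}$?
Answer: $3000$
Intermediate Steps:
$M{\left(Q,g \right)} = 2 Q$
$Y{\left(v,K \right)} = 6 K$
$k = 8$ ($k = \frac{6 \sqrt{4 + 2 \cdot 6}}{3} = \frac{6 \sqrt{4 + 12}}{3} = \frac{6 \sqrt{16}}{3} = \frac{6 \cdot 4}{3} = \frac{1}{3} \cdot 24 = 8$)
$375 k = 375 \cdot 8 = 3000$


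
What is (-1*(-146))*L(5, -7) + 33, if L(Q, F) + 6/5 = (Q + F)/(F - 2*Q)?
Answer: -10627/85 ≈ -125.02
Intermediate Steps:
L(Q, F) = -6/5 + (F + Q)/(F - 2*Q) (L(Q, F) = -6/5 + (Q + F)/(F - 2*Q) = -6/5 + (F + Q)/(F - 2*Q))
(-1*(-146))*L(5, -7) + 33 = (-1*(-146))*((-1*(-7) + 17*5)/(5*(-7 - 2*5))) + 33 = 146*((7 + 85)/(5*(-7 - 10))) + 33 = 146*((1/5)*92/(-17)) + 33 = 146*((1/5)*(-1/17)*92) + 33 = 146*(-92/85) + 33 = -13432/85 + 33 = -10627/85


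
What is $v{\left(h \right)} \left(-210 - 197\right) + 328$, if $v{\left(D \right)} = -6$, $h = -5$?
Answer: $2770$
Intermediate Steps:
$v{\left(h \right)} \left(-210 - 197\right) + 328 = - 6 \left(-210 - 197\right) + 328 = \left(-6\right) \left(-407\right) + 328 = 2442 + 328 = 2770$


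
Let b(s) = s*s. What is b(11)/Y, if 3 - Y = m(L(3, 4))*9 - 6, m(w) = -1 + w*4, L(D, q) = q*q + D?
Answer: -121/666 ≈ -0.18168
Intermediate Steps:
L(D, q) = D + q² (L(D, q) = q² + D = D + q²)
m(w) = -1 + 4*w
b(s) = s²
Y = -666 (Y = 3 - ((-1 + 4*(3 + 4²))*9 - 6) = 3 - ((-1 + 4*(3 + 16))*9 - 6) = 3 - ((-1 + 4*19)*9 - 6) = 3 - ((-1 + 76)*9 - 6) = 3 - (75*9 - 6) = 3 - (675 - 6) = 3 - 1*669 = 3 - 669 = -666)
b(11)/Y = 11²/(-666) = 121*(-1/666) = -121/666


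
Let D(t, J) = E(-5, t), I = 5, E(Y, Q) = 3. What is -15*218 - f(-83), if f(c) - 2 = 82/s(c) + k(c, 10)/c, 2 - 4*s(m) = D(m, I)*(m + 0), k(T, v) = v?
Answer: -68190290/20833 ≈ -3273.2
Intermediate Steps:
D(t, J) = 3
s(m) = ½ - 3*m/4 (s(m) = ½ - 3*(m + 0)/4 = ½ - 3*m/4)
f(c) = 2 + 10/c + 82/(½ - 3*c/4) (f(c) = 2 + (82/(½ - 3*c/4) + 10/c) = 2 + (10/c + 82/(½ - 3*c/4)) = 2 + 10/c + 82/(½ - 3*c/4))
-15*218 - f(-83) = -15*218 - 2*(-10 - 151*(-83) + 3*(-83)²)/((-83)*(-2 + 3*(-83))) = -3270 - 2*(-1)*(-10 + 12533 + 3*6889)/(83*(-2 - 249)) = -3270 - 2*(-1)*(-10 + 12533 + 20667)/(83*(-251)) = -3270 - 2*(-1)*(-1)*33190/(83*251) = -3270 - 1*66380/20833 = -3270 - 66380/20833 = -68190290/20833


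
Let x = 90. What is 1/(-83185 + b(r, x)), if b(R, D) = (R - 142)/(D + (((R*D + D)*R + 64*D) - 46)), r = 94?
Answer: -50594/4208661893 ≈ -1.2021e-5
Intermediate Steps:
b(R, D) = (-142 + R)/(-46 + 65*D + R*(D + D*R)) (b(R, D) = (-142 + R)/(D + (((D*R + D)*R + 64*D) - 46)) = (-142 + R)/(D + (((D + D*R)*R + 64*D) - 46)) = (-142 + R)/(D + ((R*(D + D*R) + 64*D) - 46)) = (-142 + R)/(D + ((64*D + R*(D + D*R)) - 46)) = (-142 + R)/(D + (-46 + 64*D + R*(D + D*R))) = (-142 + R)/(-46 + 65*D + R*(D + D*R)))
1/(-83185 + b(r, x)) = 1/(-83185 + (-142 + 94)/(-46 + 65*90 + 90*94 + 90*94²)) = 1/(-83185 - 48/(-46 + 5850 + 8460 + 90*8836)) = 1/(-83185 - 48/(-46 + 5850 + 8460 + 795240)) = 1/(-83185 - 48/809504) = 1/(-83185 + (1/809504)*(-48)) = 1/(-83185 - 3/50594) = 1/(-4208661893/50594) = -50594/4208661893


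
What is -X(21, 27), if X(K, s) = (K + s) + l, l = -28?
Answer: -20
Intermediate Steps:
X(K, s) = -28 + K + s (X(K, s) = (K + s) - 28 = -28 + K + s)
-X(21, 27) = -(-28 + 21 + 27) = -1*20 = -20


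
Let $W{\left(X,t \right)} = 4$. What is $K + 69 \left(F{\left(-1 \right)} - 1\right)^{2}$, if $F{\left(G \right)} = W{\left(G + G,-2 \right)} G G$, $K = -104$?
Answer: $517$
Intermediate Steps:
$F{\left(G \right)} = 4 G^{2}$ ($F{\left(G \right)} = 4 G G = 4 G^{2}$)
$K + 69 \left(F{\left(-1 \right)} - 1\right)^{2} = -104 + 69 \left(4 \left(-1\right)^{2} - 1\right)^{2} = -104 + 69 \left(4 \cdot 1 - 1\right)^{2} = -104 + 69 \left(4 - 1\right)^{2} = -104 + 69 \cdot 3^{2} = -104 + 69 \cdot 9 = -104 + 621 = 517$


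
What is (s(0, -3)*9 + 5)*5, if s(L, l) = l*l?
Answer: 430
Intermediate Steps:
s(L, l) = l²
(s(0, -3)*9 + 5)*5 = ((-3)²*9 + 5)*5 = (9*9 + 5)*5 = (81 + 5)*5 = 86*5 = 430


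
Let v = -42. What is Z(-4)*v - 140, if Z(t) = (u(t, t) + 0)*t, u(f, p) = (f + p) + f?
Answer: -2156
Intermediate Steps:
u(f, p) = p + 2*f
Z(t) = 3*t**2 (Z(t) = ((t + 2*t) + 0)*t = (3*t + 0)*t = (3*t)*t = 3*t**2)
Z(-4)*v - 140 = (3*(-4)**2)*(-42) - 140 = (3*16)*(-42) - 140 = 48*(-42) - 140 = -2016 - 140 = -2156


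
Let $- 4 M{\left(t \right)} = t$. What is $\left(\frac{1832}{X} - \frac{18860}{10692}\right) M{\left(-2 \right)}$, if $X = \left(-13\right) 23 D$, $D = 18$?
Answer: $- \frac{1681837}{1598454} \approx -1.0522$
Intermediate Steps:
$X = -5382$ ($X = \left(-13\right) 23 \cdot 18 = \left(-299\right) 18 = -5382$)
$M{\left(t \right)} = - \frac{t}{4}$
$\left(\frac{1832}{X} - \frac{18860}{10692}\right) M{\left(-2 \right)} = \left(\frac{1832}{-5382} - \frac{18860}{10692}\right) \left(\left(- \frac{1}{4}\right) \left(-2\right)\right) = \left(1832 \left(- \frac{1}{5382}\right) - \frac{4715}{2673}\right) \frac{1}{2} = \left(- \frac{916}{2691} - \frac{4715}{2673}\right) \frac{1}{2} = \left(- \frac{1681837}{799227}\right) \frac{1}{2} = - \frac{1681837}{1598454}$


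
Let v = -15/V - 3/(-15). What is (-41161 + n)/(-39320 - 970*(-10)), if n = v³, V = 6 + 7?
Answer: 11304077953/8134392500 ≈ 1.3897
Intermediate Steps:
V = 13
v = -62/65 (v = -15/13 - 3/(-15) = -15*1/13 - 3*(-1/15) = -15/13 + ⅕ = -62/65 ≈ -0.95385)
n = -238328/274625 (n = (-62/65)³ = -238328/274625 ≈ -0.86783)
(-41161 + n)/(-39320 - 970*(-10)) = (-41161 - 238328/274625)/(-39320 - 970*(-10)) = -11304077953/(274625*(-39320 + 9700)) = -11304077953/274625/(-29620) = -11304077953/274625*(-1/29620) = 11304077953/8134392500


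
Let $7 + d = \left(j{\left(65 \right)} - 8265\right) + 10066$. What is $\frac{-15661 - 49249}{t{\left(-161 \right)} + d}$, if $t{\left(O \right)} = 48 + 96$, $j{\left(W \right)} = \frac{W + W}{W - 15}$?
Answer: $- \frac{324550}{9703} \approx -33.448$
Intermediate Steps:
$j{\left(W \right)} = \frac{2 W}{-15 + W}$
$d = \frac{8983}{5}$ ($d = -7 + \left(\left(2 \cdot 65 \frac{1}{-15 + 65} - 8265\right) + 10066\right) = -7 + \left(\left(2 \cdot 65 \cdot \frac{1}{50} - 8265\right) + 10066\right) = -7 + \left(\left(\frac{13}{5} - 8265\right) + 10066\right) = -7 + \left(- \frac{41312}{5} + 10066\right) = -7 + \frac{9018}{5} = \frac{8983}{5} \approx 1796.6$)
$t{\left(O \right)} = 144$
$\frac{-15661 - 49249}{t{\left(-161 \right)} + d} = \frac{-15661 - 49249}{144 + \frac{8983}{5}} = - \frac{64910}{\frac{9703}{5}} = \left(-64910\right) \frac{5}{9703} = - \frac{324550}{9703}$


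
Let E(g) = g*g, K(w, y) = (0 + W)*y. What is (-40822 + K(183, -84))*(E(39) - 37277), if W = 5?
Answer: 1474648952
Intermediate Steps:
K(w, y) = 5*y (K(w, y) = (0 + 5)*y = 5*y)
E(g) = g**2
(-40822 + K(183, -84))*(E(39) - 37277) = (-40822 + 5*(-84))*(39**2 - 37277) = (-40822 - 420)*(1521 - 37277) = -41242*(-35756) = 1474648952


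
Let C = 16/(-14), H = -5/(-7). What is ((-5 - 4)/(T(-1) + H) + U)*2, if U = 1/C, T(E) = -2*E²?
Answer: 49/4 ≈ 12.250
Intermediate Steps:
H = 5/7 (H = -5*(-⅐) = 5/7 ≈ 0.71429)
C = -8/7 (C = 16*(-1/14) = -8/7 ≈ -1.1429)
U = -7/8 (U = 1/(-8/7) = -7/8 ≈ -0.87500)
((-5 - 4)/(T(-1) + H) + U)*2 = ((-5 - 4)/(-2*(-1)² + 5/7) - 7/8)*2 = (-9/(-2*1 + 5/7) - 7/8)*2 = (-9/(-2 + 5/7) - 7/8)*2 = (-9/(-9/7) - 7/8)*2 = (-9*(-7/9) - 7/8)*2 = (7 - 7/8)*2 = (49/8)*2 = 49/4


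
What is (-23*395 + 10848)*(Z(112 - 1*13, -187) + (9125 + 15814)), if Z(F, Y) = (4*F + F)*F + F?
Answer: 130537809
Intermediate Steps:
Z(F, Y) = F + 5*F**2 (Z(F, Y) = (5*F)*F + F = 5*F**2 + F = F + 5*F**2)
(-23*395 + 10848)*(Z(112 - 1*13, -187) + (9125 + 15814)) = (-23*395 + 10848)*((112 - 1*13)*(1 + 5*(112 - 1*13)) + (9125 + 15814)) = (-9085 + 10848)*((112 - 13)*(1 + 5*(112 - 13)) + 24939) = 1763*(99*(1 + 5*99) + 24939) = 1763*(99*(1 + 495) + 24939) = 1763*(99*496 + 24939) = 1763*(49104 + 24939) = 1763*74043 = 130537809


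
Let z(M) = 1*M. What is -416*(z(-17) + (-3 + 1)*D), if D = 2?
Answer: 8736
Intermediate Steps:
z(M) = M
-416*(z(-17) + (-3 + 1)*D) = -416*(-17 + (-3 + 1)*2) = -416*(-17 - 2*2) = -416*(-17 - 4) = -416*(-21) = 8736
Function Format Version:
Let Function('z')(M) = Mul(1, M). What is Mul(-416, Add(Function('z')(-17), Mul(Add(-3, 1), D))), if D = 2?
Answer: 8736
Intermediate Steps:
Function('z')(M) = M
Mul(-416, Add(Function('z')(-17), Mul(Add(-3, 1), D))) = Mul(-416, Add(-17, Mul(Add(-3, 1), 2))) = Mul(-416, Add(-17, Mul(-2, 2))) = Mul(-416, Add(-17, -4)) = Mul(-416, -21) = 8736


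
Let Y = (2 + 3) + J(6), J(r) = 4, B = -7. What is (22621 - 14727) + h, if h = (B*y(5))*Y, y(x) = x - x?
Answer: 7894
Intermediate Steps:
y(x) = 0
Y = 9 (Y = (2 + 3) + 4 = 5 + 4 = 9)
h = 0 (h = -7*0*9 = 0*9 = 0)
(22621 - 14727) + h = (22621 - 14727) + 0 = 7894 + 0 = 7894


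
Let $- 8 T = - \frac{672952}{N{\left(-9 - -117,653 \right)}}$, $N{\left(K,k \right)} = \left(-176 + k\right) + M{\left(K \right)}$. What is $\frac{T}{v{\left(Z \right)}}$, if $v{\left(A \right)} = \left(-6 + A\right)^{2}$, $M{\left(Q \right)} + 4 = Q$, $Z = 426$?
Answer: $\frac{12017}{14641200} \approx 0.00082077$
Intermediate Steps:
$M{\left(Q \right)} = -4 + Q$
$N{\left(K,k \right)} = -180 + K + k$ ($N{\left(K,k \right)} = \left(-176 + k\right) + \left(-4 + K\right) = -180 + K + k$)
$T = \frac{12017}{83}$ ($T = - \frac{\left(-672952\right) \frac{1}{-180 - -108 + 653}}{8} = - \frac{\left(-672952\right) \frac{1}{-180 + \left(-9 + 117\right) + 653}}{8} = - \frac{\left(-672952\right) \frac{1}{-180 + 108 + 653}}{8} = - \frac{\left(-672952\right) \frac{1}{581}}{8} = \left(- \frac{1}{8}\right) \left(- \frac{96136}{83}\right) = \frac{12017}{83} \approx 144.78$)
$\frac{T}{v{\left(Z \right)}} = \frac{12017}{83 \left(-6 + 426\right)^{2}} = \frac{12017}{83 \cdot 420^{2}} = \frac{12017}{83 \cdot 176400} = \frac{12017}{83} \cdot \frac{1}{176400} = \frac{12017}{14641200}$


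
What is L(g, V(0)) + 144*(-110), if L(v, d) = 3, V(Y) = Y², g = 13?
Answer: -15837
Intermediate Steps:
L(g, V(0)) + 144*(-110) = 3 + 144*(-110) = 3 - 15840 = -15837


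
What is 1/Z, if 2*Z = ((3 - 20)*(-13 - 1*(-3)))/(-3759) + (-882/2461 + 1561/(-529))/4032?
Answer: -81703939968/1881050947 ≈ -43.435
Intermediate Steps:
Z = -1881050947/81703939968 (Z = (((3 - 20)*(-13 - 1*(-3)))/(-3759) + (-882/2461 + 1561/(-529))/4032)/2 = (-17*(-13 + 3)*(-1/3759) + (-882*1/2461 + 1561*(-1/529))*(1/4032))/2 = (-17*(-10)*(-1/3759) + (-882/2461 - 1561/529)*(1/4032))/2 = (170*(-1/3759) - 187313/56603*1/4032)/2 = (-170/3759 - 26759/32603328)/2 = (½)*(-1881050947/40851969984) = -1881050947/81703939968 ≈ -0.023023)
1/Z = 1/(-1881050947/81703939968) = -81703939968/1881050947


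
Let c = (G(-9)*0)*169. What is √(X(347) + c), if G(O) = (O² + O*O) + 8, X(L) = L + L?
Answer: √694 ≈ 26.344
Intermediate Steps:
X(L) = 2*L
G(O) = 8 + 2*O² (G(O) = (O² + O²) + 8 = 2*O² + 8 = 8 + 2*O²)
c = 0 (c = ((8 + 2*(-9)²)*0)*169 = ((8 + 2*81)*0)*169 = ((8 + 162)*0)*169 = (170*0)*169 = 0*169 = 0)
√(X(347) + c) = √(2*347 + 0) = √(694 + 0) = √694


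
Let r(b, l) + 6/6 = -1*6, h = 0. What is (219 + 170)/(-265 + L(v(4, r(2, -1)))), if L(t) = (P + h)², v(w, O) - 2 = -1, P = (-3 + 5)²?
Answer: -389/249 ≈ -1.5622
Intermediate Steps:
r(b, l) = -7 (r(b, l) = -1 - 1*6 = -1 - 6 = -7)
P = 4 (P = 2² = 4)
v(w, O) = 1 (v(w, O) = 2 - 1 = 1)
L(t) = 16 (L(t) = (4 + 0)² = 4² = 16)
(219 + 170)/(-265 + L(v(4, r(2, -1)))) = (219 + 170)/(-265 + 16) = 389/(-249) = 389*(-1/249) = -389/249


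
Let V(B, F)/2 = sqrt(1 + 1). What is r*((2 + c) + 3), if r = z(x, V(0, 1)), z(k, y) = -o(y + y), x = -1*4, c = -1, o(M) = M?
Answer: -16*sqrt(2) ≈ -22.627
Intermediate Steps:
x = -4
V(B, F) = 2*sqrt(2) (V(B, F) = 2*sqrt(1 + 1) = 2*sqrt(2))
z(k, y) = -2*y (z(k, y) = -(y + y) = -2*y)
r = -4*sqrt(2) ≈ -5.6569
r*((2 + c) + 3) = (-4*sqrt(2))*((2 - 1) + 3) = (-4*sqrt(2))*(1 + 3) = -4*sqrt(2)*4 = -16*sqrt(2)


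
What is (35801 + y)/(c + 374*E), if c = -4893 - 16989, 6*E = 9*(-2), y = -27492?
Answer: -8309/23004 ≈ -0.36120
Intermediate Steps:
E = -3 (E = (9*(-2))/6 = (1/6)*(-18) = -3)
c = -21882
(35801 + y)/(c + 374*E) = (35801 - 27492)/(-21882 + 374*(-3)) = 8309/(-21882 - 1122) = 8309/(-23004) = 8309*(-1/23004) = -8309/23004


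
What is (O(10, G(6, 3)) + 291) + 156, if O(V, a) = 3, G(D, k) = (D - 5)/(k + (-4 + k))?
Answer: 450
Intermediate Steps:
G(D, k) = (-5 + D)/(-4 + 2*k)
(O(10, G(6, 3)) + 291) + 156 = (3 + 291) + 156 = 294 + 156 = 450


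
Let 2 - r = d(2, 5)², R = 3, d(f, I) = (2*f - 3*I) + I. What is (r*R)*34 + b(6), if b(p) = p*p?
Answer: -3432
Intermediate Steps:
b(p) = p²
d(f, I) = -2*I + 2*f (d(f, I) = (-3*I + 2*f) + I = -2*I + 2*f)
r = -34 (r = 2 - (-2*5 + 2*2)² = 2 - (-10 + 4)² = 2 - 1*(-6)² = 2 - 1*36 = 2 - 36 = -34)
(r*R)*34 + b(6) = -34*3*34 + 6² = -102*34 + 36 = -3468 + 36 = -3432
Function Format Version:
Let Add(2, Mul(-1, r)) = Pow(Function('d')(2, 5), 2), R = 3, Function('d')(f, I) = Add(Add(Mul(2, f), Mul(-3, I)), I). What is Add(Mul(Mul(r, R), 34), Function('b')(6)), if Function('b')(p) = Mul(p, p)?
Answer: -3432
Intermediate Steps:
Function('b')(p) = Pow(p, 2)
Function('d')(f, I) = Add(Mul(-2, I), Mul(2, f)) (Function('d')(f, I) = Add(Add(Mul(-3, I), Mul(2, f)), I) = Add(Mul(-2, I), Mul(2, f)))
r = -34 (r = Add(2, Mul(-1, Pow(Add(Mul(-2, 5), Mul(2, 2)), 2))) = Add(2, Mul(-1, Pow(Add(-10, 4), 2))) = Add(2, Mul(-1, Pow(-6, 2))) = Add(2, Mul(-1, 36)) = Add(2, -36) = -34)
Add(Mul(Mul(r, R), 34), Function('b')(6)) = Add(Mul(Mul(-34, 3), 34), Pow(6, 2)) = Add(Mul(-102, 34), 36) = Add(-3468, 36) = -3432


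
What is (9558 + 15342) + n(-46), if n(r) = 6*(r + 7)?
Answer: 24666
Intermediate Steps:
n(r) = 42 + 6*r (n(r) = 6*(7 + r) = 42 + 6*r)
(9558 + 15342) + n(-46) = (9558 + 15342) + (42 + 6*(-46)) = 24900 + (42 - 276) = 24900 - 234 = 24666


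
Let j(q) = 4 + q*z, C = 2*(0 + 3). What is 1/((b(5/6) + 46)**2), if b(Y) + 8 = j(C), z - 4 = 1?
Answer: 1/5184 ≈ 0.00019290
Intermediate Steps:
z = 5 (z = 4 + 1 = 5)
C = 6 (C = 2*3 = 6)
j(q) = 4 + 5*q (j(q) = 4 + q*5 = 4 + 5*q)
b(Y) = 26 (b(Y) = -8 + (4 + 5*6) = -8 + (4 + 30) = -8 + 34 = 26)
1/((b(5/6) + 46)**2) = 1/((26 + 46)**2) = 1/(72**2) = 1/5184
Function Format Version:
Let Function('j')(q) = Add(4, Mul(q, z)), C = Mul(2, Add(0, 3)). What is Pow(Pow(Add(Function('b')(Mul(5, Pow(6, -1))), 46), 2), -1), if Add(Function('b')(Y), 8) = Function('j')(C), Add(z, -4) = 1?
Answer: Rational(1, 5184) ≈ 0.00019290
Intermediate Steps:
z = 5 (z = Add(4, 1) = 5)
C = 6 (C = Mul(2, 3) = 6)
Function('j')(q) = Add(4, Mul(5, q)) (Function('j')(q) = Add(4, Mul(q, 5)) = Add(4, Mul(5, q)))
Function('b')(Y) = 26 (Function('b')(Y) = Add(-8, Add(4, Mul(5, 6))) = Add(-8, Add(4, 30)) = Add(-8, 34) = 26)
Pow(Pow(Add(Function('b')(Mul(5, Pow(6, -1))), 46), 2), -1) = Pow(Pow(Add(26, 46), 2), -1) = Pow(Pow(72, 2), -1) = Pow(5184, -1) = Rational(1, 5184)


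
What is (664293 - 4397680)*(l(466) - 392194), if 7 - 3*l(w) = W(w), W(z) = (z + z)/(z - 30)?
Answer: 478795339117396/327 ≈ 1.4642e+12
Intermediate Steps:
W(z) = 2*z/(-30 + z) (W(z) = (2*z)/(-30 + z) = 2*z/(-30 + z))
l(w) = 7/3 - 2*w/(3*(-30 + w))
(664293 - 4397680)*(l(466) - 392194) = (664293 - 4397680)*(5*(-42 + 466)/(3*(-30 + 466)) - 392194) = -3733387*((5/3)*424/436 - 392194) = -3733387*((5/3)*(1/436)*424 - 392194) = -3733387*(530/327 - 392194) = -3733387*(-128246908/327) = 478795339117396/327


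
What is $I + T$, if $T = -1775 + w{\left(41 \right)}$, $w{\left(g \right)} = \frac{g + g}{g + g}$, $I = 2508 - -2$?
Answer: $736$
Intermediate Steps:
$I = 2510$ ($I = 2508 + 2 = 2510$)
$w{\left(g \right)} = 1$ ($w{\left(g \right)} = \frac{2 g}{2 g} = 2 g \frac{1}{2 g} = 1$)
$T = -1774$ ($T = -1775 + 1 = -1774$)
$I + T = 2510 - 1774 = 736$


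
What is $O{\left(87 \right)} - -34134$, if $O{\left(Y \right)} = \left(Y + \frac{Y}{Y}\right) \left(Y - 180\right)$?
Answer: $25950$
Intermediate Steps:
$O{\left(Y \right)} = \left(1 + Y\right) \left(-180 + Y\right)$ ($O{\left(Y \right)} = \left(Y + 1\right) \left(-180 + Y\right) = \left(1 + Y\right) \left(-180 + Y\right)$)
$O{\left(87 \right)} - -34134 = \left(-180 + 87^{2} - 15573\right) - -34134 = \left(-180 + 7569 - 15573\right) + 34134 = -8184 + 34134 = 25950$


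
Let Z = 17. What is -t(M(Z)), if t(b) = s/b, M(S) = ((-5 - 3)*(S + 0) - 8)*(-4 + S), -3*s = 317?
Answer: -317/5616 ≈ -0.056446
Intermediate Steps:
s = -317/3 (s = -1/3*317 = -317/3 ≈ -105.67)
M(S) = (-8 - 8*S)*(-4 + S) (M(S) = (-8*S - 8)*(-4 + S) = (-8 - 8*S)*(-4 + S))
t(b) = -317/(3*b)
-t(M(Z)) = -(-317)/(3*(32 - 8*17**2 + 24*17)) = -(-317)/(3*(32 - 8*289 + 408)) = -(-317)/(3*(32 - 2312 + 408)) = -(-317)/(3*(-1872)) = -(-317)*(-1)/(3*1872) = -1*317/5616 = -317/5616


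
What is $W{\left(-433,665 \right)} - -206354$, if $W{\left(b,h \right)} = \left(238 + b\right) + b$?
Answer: $205726$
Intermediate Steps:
$W{\left(b,h \right)} = 238 + 2 b$
$W{\left(-433,665 \right)} - -206354 = \left(238 + 2 \left(-433\right)\right) - -206354 = \left(238 - 866\right) + 206354 = -628 + 206354 = 205726$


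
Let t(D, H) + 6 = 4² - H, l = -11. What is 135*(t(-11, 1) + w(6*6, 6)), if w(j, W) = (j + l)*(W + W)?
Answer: 41715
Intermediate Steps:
t(D, H) = 10 - H (t(D, H) = -6 + (4² - H) = -6 + (16 - H) = 10 - H)
w(j, W) = 2*W*(-11 + j) (w(j, W) = (j - 11)*(W + W) = (-11 + j)*(2*W) = 2*W*(-11 + j))
135*(t(-11, 1) + w(6*6, 6)) = 135*((10 - 1*1) + 2*6*(-11 + 6*6)) = 135*((10 - 1) + 2*6*(-11 + 36)) = 135*(9 + 2*6*25) = 135*(9 + 300) = 135*309 = 41715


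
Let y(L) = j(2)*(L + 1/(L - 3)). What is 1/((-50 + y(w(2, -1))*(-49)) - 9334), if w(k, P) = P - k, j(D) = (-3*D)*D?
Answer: -1/11246 ≈ -8.8920e-5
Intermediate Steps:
j(D) = -3*D²
y(L) = -12*L - 12/(-3 + L) (y(L) = (-3*2²)*(L + 1/(L - 3)) = (-3*4)*(L + 1/(-3 + L)) = -12*(L + 1/(-3 + L)) = -12*L - 12/(-3 + L))
1/((-50 + y(w(2, -1))*(-49)) - 9334) = 1/((-50 + (12*(-1 - (-1 - 1*2)² + 3*(-1 - 1*2))/(-3 + (-1 - 1*2)))*(-49)) - 9334) = 1/((-50 + (12*(-1 - (-1 - 2)² + 3*(-1 - 2))/(-3 + (-1 - 2)))*(-49)) - 9334) = 1/((-50 + (12*(-1 - 1*(-3)² + 3*(-3))/(-3 - 3))*(-49)) - 9334) = 1/((-50 + (12*(-1 - 1*9 - 9)/(-6))*(-49)) - 9334) = 1/((-50 + (12*(-⅙)*(-1 - 9 - 9))*(-49)) - 9334) = 1/((-50 + (12*(-⅙)*(-19))*(-49)) - 9334) = 1/((-50 + 38*(-49)) - 9334) = 1/((-50 - 1862) - 9334) = 1/(-1912 - 9334) = 1/(-11246) = -1/11246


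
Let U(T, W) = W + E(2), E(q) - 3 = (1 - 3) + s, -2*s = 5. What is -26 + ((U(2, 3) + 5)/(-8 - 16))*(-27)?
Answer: -299/16 ≈ -18.688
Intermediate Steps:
s = -5/2 (s = -½*5 = -5/2 ≈ -2.5000)
E(q) = -3/2 (E(q) = 3 + ((1 - 3) - 5/2) = 3 + (-2 - 5/2) = 3 - 9/2 = -3/2)
U(T, W) = -3/2 + W (U(T, W) = W - 3/2 = -3/2 + W)
-26 + ((U(2, 3) + 5)/(-8 - 16))*(-27) = -26 + (((-3/2 + 3) + 5)/(-8 - 16))*(-27) = -26 + ((3/2 + 5)/(-24))*(-27) = -26 + ((13/2)*(-1/24))*(-27) = -26 - 13/48*(-27) = -26 + 117/16 = -299/16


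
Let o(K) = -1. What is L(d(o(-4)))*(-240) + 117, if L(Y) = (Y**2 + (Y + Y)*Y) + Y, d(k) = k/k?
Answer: -843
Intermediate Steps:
d(k) = 1
L(Y) = Y + 3*Y**2 (L(Y) = (Y**2 + (2*Y)*Y) + Y = (Y**2 + 2*Y**2) + Y = 3*Y**2 + Y = Y + 3*Y**2)
L(d(o(-4)))*(-240) + 117 = (1*(1 + 3*1))*(-240) + 117 = (1*(1 + 3))*(-240) + 117 = (1*4)*(-240) + 117 = 4*(-240) + 117 = -960 + 117 = -843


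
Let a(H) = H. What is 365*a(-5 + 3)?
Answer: -730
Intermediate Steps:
365*a(-5 + 3) = 365*(-5 + 3) = 365*(-2) = -730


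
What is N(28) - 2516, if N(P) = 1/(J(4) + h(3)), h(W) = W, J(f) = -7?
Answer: -10065/4 ≈ -2516.3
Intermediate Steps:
N(P) = -1/4 (N(P) = 1/(-7 + 3) = 1/(-4) = -1/4)
N(28) - 2516 = -1/4 - 2516 = -10065/4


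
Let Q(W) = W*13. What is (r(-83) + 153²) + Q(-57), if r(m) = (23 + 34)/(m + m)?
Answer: 3762831/166 ≈ 22668.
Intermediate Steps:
Q(W) = 13*W
r(m) = 57/(2*m) (r(m) = 57/((2*m)) = 57*(1/(2*m)) = 57/(2*m))
(r(-83) + 153²) + Q(-57) = ((57/2)/(-83) + 153²) + 13*(-57) = ((57/2)*(-1/83) + 23409) - 741 = (-57/166 + 23409) - 741 = 3885837/166 - 741 = 3762831/166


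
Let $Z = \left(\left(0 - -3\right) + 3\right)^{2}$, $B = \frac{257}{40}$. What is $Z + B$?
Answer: $\frac{1697}{40} \approx 42.425$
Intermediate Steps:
$B = \frac{257}{40}$ ($B = 257 \cdot \frac{1}{40} = \frac{257}{40} \approx 6.425$)
$Z = 36$ ($Z = \left(\left(0 + 3\right) + 3\right)^{2} = \left(3 + 3\right)^{2} = 6^{2} = 36$)
$Z + B = 36 + \frac{257}{40} = \frac{1697}{40}$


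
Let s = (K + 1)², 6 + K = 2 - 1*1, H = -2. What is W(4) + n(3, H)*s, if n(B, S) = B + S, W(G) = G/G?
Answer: 17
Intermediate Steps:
K = -5 (K = -6 + (2 - 1*1) = -6 + (2 - 1) = -6 + 1 = -5)
W(G) = 1
s = 16 (s = (-5 + 1)² = (-4)² = 16)
W(4) + n(3, H)*s = 1 + (3 - 2)*16 = 1 + 1*16 = 1 + 16 = 17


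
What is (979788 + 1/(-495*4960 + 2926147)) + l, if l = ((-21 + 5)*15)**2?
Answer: 488554766437/470947 ≈ 1.0374e+6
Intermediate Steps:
l = 57600 (l = (-16*15)**2 = (-240)**2 = 57600)
(979788 + 1/(-495*4960 + 2926147)) + l = (979788 + 1/(-495*4960 + 2926147)) + 57600 = (979788 + 1/(-2455200 + 2926147)) + 57600 = (979788 + 1/470947) + 57600 = 461428219237/470947 + 57600 = 488554766437/470947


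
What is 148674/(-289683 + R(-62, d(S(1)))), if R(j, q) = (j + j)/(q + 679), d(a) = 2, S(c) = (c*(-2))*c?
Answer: -101246994/197274247 ≈ -0.51323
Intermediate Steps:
S(c) = -2*c² (S(c) = (-2*c)*c = -2*c²)
R(j, q) = 2*j/(679 + q) (R(j, q) = (2*j)/(679 + q) = 2*j/(679 + q))
148674/(-289683 + R(-62, d(S(1)))) = 148674/(-289683 + 2*(-62)/(679 + 2)) = 148674/(-289683 + 2*(-62)/681) = 148674/(-289683 + 2*(-62)*(1/681)) = 148674/(-289683 - 124/681) = 148674/(-197274247/681) = 148674*(-681/197274247) = -101246994/197274247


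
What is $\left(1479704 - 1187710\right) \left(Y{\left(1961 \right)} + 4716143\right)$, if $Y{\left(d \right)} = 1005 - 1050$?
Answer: $1377072319412$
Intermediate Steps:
$Y{\left(d \right)} = -45$
$\left(1479704 - 1187710\right) \left(Y{\left(1961 \right)} + 4716143\right) = \left(1479704 - 1187710\right) \left(-45 + 4716143\right) = 291994 \cdot 4716098 = 1377072319412$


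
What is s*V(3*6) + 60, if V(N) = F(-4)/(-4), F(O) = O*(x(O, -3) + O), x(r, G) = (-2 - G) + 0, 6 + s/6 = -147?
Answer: 2814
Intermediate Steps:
s = -918 (s = -36 + 6*(-147) = -36 - 882 = -918)
x(r, G) = -2 - G
F(O) = O*(1 + O) (F(O) = O*((-2 - 1*(-3)) + O) = O*((-2 + 3) + O) = O*(1 + O))
V(N) = -3 (V(N) = -4*(1 - 4)/(-4) = -4*(-3)*(-¼) = 12*(-¼) = -3)
s*V(3*6) + 60 = -918*(-3) + 60 = 2754 + 60 = 2814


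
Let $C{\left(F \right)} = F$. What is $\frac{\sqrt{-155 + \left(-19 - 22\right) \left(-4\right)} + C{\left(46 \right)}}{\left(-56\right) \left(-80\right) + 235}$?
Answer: $\frac{49}{4715} \approx 0.010392$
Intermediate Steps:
$\frac{\sqrt{-155 + \left(-19 - 22\right) \left(-4\right)} + C{\left(46 \right)}}{\left(-56\right) \left(-80\right) + 235} = \frac{\sqrt{-155 + \left(-19 - 22\right) \left(-4\right)} + 46}{\left(-56\right) \left(-80\right) + 235} = \frac{\sqrt{-155 - -164} + 46}{4480 + 235} = \frac{\sqrt{-155 + 164} + 46}{4715} = \left(\sqrt{9} + 46\right) \frac{1}{4715} = \left(3 + 46\right) \frac{1}{4715} = 49 \cdot \frac{1}{4715} = \frac{49}{4715}$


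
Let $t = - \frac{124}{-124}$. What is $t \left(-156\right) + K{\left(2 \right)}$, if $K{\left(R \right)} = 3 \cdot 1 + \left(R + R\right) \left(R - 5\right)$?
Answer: $-165$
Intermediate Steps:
$t = 1$ ($t = \left(-124\right) \left(- \frac{1}{124}\right) = 1$)
$K{\left(R \right)} = 3 + 2 R \left(-5 + R\right)$
$t \left(-156\right) + K{\left(2 \right)} = 1 \left(-156\right) + \left(3 - 20 + 2 \cdot 2^{2}\right) = -156 + \left(3 - 20 + 2 \cdot 4\right) = -156 + \left(3 - 20 + 8\right) = -156 - 9 = -165$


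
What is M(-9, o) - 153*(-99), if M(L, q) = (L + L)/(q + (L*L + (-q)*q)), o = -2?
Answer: 378669/25 ≈ 15147.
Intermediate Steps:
M(L, q) = 2*L/(q + L² - q²) (M(L, q) = (2*L)/(q + (L² - q²)) = (2*L)/(q + L² - q²) = 2*L/(q + L² - q²))
M(-9, o) - 153*(-99) = 2*(-9)/(-2 + (-9)² - 1*(-2)²) - 153*(-99) = 2*(-9)/(-2 + 81 - 1*4) + 15147 = 2*(-9)/(-2 + 81 - 4) + 15147 = 2*(-9)/75 + 15147 = 2*(-9)*(1/75) + 15147 = -6/25 + 15147 = 378669/25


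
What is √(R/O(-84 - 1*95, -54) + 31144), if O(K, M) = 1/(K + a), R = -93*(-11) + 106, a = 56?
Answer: I*√107723 ≈ 328.21*I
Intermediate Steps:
R = 1129 (R = 1023 + 106 = 1129)
O(K, M) = 1/(56 + K) (O(K, M) = 1/(K + 56) = 1/(56 + K))
√(R/O(-84 - 1*95, -54) + 31144) = √(1129/(1/(56 + (-84 - 1*95))) + 31144) = √(1129/(1/(56 + (-84 - 95))) + 31144) = √(1129/(1/(56 - 179)) + 31144) = √(1129/(1/(-123)) + 31144) = √(1129/(-1/123) + 31144) = √(1129*(-123) + 31144) = √(-138867 + 31144) = √(-107723) = I*√107723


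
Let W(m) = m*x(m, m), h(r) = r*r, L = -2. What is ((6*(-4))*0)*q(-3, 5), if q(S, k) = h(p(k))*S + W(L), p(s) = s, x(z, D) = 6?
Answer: 0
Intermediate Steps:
h(r) = r**2
W(m) = 6*m (W(m) = m*6 = 6*m)
q(S, k) = -12 + S*k**2 (q(S, k) = k**2*S + 6*(-2) = S*k**2 - 12 = -12 + S*k**2)
((6*(-4))*0)*q(-3, 5) = ((6*(-4))*0)*(-12 - 3*5**2) = (-24*0)*(-12 - 3*25) = 0*(-12 - 75) = 0*(-87) = 0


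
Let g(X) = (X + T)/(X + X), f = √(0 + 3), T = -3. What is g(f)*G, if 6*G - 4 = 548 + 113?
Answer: 665/12 - 665*√3/12 ≈ -40.568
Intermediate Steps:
G = 665/6 (G = ⅔ + (548 + 113)/6 = ⅔ + (⅙)*661 = ⅔ + 661/6 = 665/6 ≈ 110.83)
f = √3 ≈ 1.7320
g(X) = (-3 + X)/(2*X) (g(X) = (X - 3)/(X + X) = (-3 + X)/((2*X)) = (-3 + X)*(1/(2*X)) = (-3 + X)/(2*X))
g(f)*G = ((-3 + √3)/(2*(√3)))*(665/6) = ((√3/3)*(-3 + √3)/2)*(665/6) = (√3*(-3 + √3)/6)*(665/6) = 665*√3*(-3 + √3)/36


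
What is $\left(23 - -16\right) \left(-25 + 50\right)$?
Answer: $975$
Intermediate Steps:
$\left(23 - -16\right) \left(-25 + 50\right) = \left(23 + 16\right) 25 = 39 \cdot 25 = 975$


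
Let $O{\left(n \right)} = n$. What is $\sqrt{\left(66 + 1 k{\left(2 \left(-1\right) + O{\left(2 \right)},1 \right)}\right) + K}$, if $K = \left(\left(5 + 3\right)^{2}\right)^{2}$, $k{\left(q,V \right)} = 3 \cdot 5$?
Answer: $\sqrt{4177} \approx 64.63$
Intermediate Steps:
$k{\left(q,V \right)} = 15$
$K = 4096$ ($K = \left(8^{2}\right)^{2} = 64^{2} = 4096$)
$\sqrt{\left(66 + 1 k{\left(2 \left(-1\right) + O{\left(2 \right)},1 \right)}\right) + K} = \sqrt{\left(66 + 1 \cdot 15\right) + 4096} = \sqrt{\left(66 + 15\right) + 4096} = \sqrt{81 + 4096} = \sqrt{4177}$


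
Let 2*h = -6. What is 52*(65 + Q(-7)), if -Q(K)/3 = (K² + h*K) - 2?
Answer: -7228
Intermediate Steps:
h = -3 (h = (½)*(-6) = -3)
Q(K) = 6 - 3*K² + 9*K (Q(K) = -3*((K² - 3*K) - 2) = -3*(-2 + K² - 3*K) = 6 - 3*K² + 9*K)
52*(65 + Q(-7)) = 52*(65 + (6 - 3*(-7)² + 9*(-7))) = 52*(65 + (6 - 3*49 - 63)) = 52*(65 + (6 - 147 - 63)) = 52*(65 - 204) = 52*(-139) = -7228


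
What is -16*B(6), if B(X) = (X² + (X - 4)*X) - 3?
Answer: -720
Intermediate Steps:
B(X) = -3 + X² + X*(-4 + X) (B(X) = (X² + (-4 + X)*X) - 3 = (X² + X*(-4 + X)) - 3 = -3 + X² + X*(-4 + X))
-16*B(6) = -16*(-3 - 4*6 + 2*6²) = -16*(-3 - 24 + 2*36) = -16*(-3 - 24 + 72) = -16*45 = -720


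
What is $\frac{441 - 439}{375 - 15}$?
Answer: $\frac{1}{180} \approx 0.0055556$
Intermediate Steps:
$\frac{441 - 439}{375 - 15} = \frac{2}{360} = 2 \cdot \frac{1}{360} = \frac{1}{180}$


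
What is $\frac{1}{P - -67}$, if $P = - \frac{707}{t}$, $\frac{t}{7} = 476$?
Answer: $\frac{476}{31791} \approx 0.014973$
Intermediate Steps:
$t = 3332$ ($t = 7 \cdot 476 = 3332$)
$P = - \frac{101}{476}$ ($P = - \frac{707}{3332} = \left(-707\right) \frac{1}{3332} = - \frac{101}{476} \approx -0.21218$)
$\frac{1}{P - -67} = \frac{1}{- \frac{101}{476} - -67} = \frac{1}{- \frac{101}{476} + 67} = \frac{1}{\frac{31791}{476}} = \frac{476}{31791}$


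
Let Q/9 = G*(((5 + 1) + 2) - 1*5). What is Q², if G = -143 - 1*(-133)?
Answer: 72900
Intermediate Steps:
G = -10 (G = -143 + 133 = -10)
Q = -270 (Q = 9*(-10*(((5 + 1) + 2) - 1*5)) = 9*(-10*((6 + 2) - 5)) = 9*(-10*(8 - 5)) = 9*(-10*3) = 9*(-30) = -270)
Q² = (-270)² = 72900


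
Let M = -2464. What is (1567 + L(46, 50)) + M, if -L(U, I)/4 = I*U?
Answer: -10097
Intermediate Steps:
L(U, I) = -4*I*U
(1567 + L(46, 50)) + M = (1567 - 4*50*46) - 2464 = (1567 - 9200) - 2464 = -7633 - 2464 = -10097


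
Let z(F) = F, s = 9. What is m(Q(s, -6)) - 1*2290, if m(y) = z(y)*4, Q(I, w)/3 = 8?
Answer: -2194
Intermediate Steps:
Q(I, w) = 24 (Q(I, w) = 3*8 = 24)
m(y) = 4*y (m(y) = y*4 = 4*y)
m(Q(s, -6)) - 1*2290 = 4*24 - 1*2290 = 96 - 2290 = -2194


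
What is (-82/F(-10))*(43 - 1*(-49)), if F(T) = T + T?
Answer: 1886/5 ≈ 377.20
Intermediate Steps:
F(T) = 2*T
(-82/F(-10))*(43 - 1*(-49)) = (-82/(2*(-10)))*(43 - 1*(-49)) = (-82/(-20))*(43 + 49) = -82*(-1/20)*92 = (41/10)*92 = 1886/5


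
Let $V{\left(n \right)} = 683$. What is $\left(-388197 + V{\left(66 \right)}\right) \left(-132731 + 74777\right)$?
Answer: $22457986356$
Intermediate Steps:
$\left(-388197 + V{\left(66 \right)}\right) \left(-132731 + 74777\right) = \left(-388197 + 683\right) \left(-132731 + 74777\right) = \left(-387514\right) \left(-57954\right) = 22457986356$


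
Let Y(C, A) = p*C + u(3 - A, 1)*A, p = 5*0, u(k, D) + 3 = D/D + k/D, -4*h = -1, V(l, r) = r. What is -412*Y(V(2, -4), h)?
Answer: -309/4 ≈ -77.250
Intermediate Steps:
h = ¼ (h = -¼*(-1) = ¼ ≈ 0.25000)
u(k, D) = -2 + k/D (u(k, D) = -3 + (D/D + k/D) = -3 + (1 + k/D) = -2 + k/D)
p = 0
Y(C, A) = A*(1 - A) (Y(C, A) = 0*C + (-2 + (3 - A)/1)*A = 0 + (-2 + (3 - A)*1)*A = 0 + (-2 + (3 - A))*A = 0 + (1 - A)*A = 0 + A*(1 - A) = A*(1 - A))
-412*Y(V(2, -4), h) = -103*(1 - 1*¼) = -103*(1 - ¼) = -103*3/4 = -412*3/16 = -309/4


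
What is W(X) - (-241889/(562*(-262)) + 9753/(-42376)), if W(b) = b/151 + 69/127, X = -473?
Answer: -119709862981063/29914258603672 ≈ -4.0018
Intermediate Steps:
W(b) = 69/127 + b/151 (W(b) = b*(1/151) + 69*(1/127) = b/151 + 69/127 = 69/127 + b/151)
W(X) - (-241889/(562*(-262)) + 9753/(-42376)) = (69/127 + (1/151)*(-473)) - (-241889/(562*(-262)) + 9753/(-42376)) = (69/127 - 473/151) - (-241889/(-147244) + 9753*(-1/42376)) = -49652/19177 - (-241889*(-1/147244) - 9753/42376) = -49652/19177 - (241889/147244 - 9753/42376) = -49652/19177 - 1*2203554383/1559902936 = -49652/19177 - 2203554383/1559902936 = -119709862981063/29914258603672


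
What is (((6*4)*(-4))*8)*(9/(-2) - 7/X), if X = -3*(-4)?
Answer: 3904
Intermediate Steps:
X = 12
(((6*4)*(-4))*8)*(9/(-2) - 7/X) = (((6*4)*(-4))*8)*(9/(-2) - 7/12) = ((24*(-4))*8)*(9*(-1/2) - 7*1/12) = (-96*8)*(-9/2 - 7/12) = -768*(-61/12) = 3904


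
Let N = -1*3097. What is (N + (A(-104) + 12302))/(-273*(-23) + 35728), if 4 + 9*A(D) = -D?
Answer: 82945/378063 ≈ 0.21939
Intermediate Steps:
A(D) = -4/9 - D/9 (A(D) = -4/9 + (-D)/9 = -4/9 - D/9)
N = -3097
(N + (A(-104) + 12302))/(-273*(-23) + 35728) = (-3097 + ((-4/9 - 1/9*(-104)) + 12302))/(-273*(-23) + 35728) = (-3097 + ((-4/9 + 104/9) + 12302))/(6279 + 35728) = (-3097 + (100/9 + 12302))/42007 = (-3097 + 110818/9)*(1/42007) = (82945/9)*(1/42007) = 82945/378063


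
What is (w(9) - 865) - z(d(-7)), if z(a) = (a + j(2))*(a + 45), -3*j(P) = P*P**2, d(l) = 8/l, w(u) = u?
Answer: -101272/147 ≈ -688.92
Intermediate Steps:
j(P) = -P**3/3 (j(P) = -P*P**2/3 = -P**3/3)
z(a) = (45 + a)*(-8/3 + a) (z(a) = (a - 1/3*2**3)*(a + 45) = (a - 1/3*8)*(45 + a) = (a - 8/3)*(45 + a) = (-8/3 + a)*(45 + a) = (45 + a)*(-8/3 + a))
(w(9) - 865) - z(d(-7)) = (9 - 865) - (-120 + (8/(-7))**2 + 127*(8/(-7))/3) = -856 - (-120 + (8*(-1/7))**2 + 127*(8*(-1/7))/3) = -856 - (-120 + (-8/7)**2 + (127/3)*(-8/7)) = -856 - (-120 + 64/49 - 1016/21) = -856 - 1*(-24560/147) = -856 + 24560/147 = -101272/147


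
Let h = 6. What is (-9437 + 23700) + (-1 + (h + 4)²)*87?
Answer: 22876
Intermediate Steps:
(-9437 + 23700) + (-1 + (h + 4)²)*87 = (-9437 + 23700) + (-1 + (6 + 4)²)*87 = 14263 + (-1 + 10²)*87 = 14263 + (-1 + 100)*87 = 14263 + 99*87 = 14263 + 8613 = 22876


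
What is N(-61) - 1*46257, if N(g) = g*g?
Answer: -42536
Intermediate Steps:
N(g) = g²
N(-61) - 1*46257 = (-61)² - 1*46257 = 3721 - 46257 = -42536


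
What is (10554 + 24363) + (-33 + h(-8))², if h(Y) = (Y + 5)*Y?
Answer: 34998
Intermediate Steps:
h(Y) = Y*(5 + Y) (h(Y) = (5 + Y)*Y = Y*(5 + Y))
(10554 + 24363) + (-33 + h(-8))² = (10554 + 24363) + (-33 - 8*(5 - 8))² = 34917 + (-33 - 8*(-3))² = 34917 + (-33 + 24)² = 34917 + (-9)² = 34917 + 81 = 34998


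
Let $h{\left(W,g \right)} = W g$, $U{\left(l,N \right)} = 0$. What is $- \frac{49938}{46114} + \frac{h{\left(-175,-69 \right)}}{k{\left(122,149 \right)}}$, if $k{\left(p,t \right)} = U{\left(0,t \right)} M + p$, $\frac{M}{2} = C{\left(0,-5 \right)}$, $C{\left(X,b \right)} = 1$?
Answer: $\frac{275367057}{2812954} \approx 97.892$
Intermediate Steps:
$M = 2$ ($M = 2 \cdot 1 = 2$)
$k{\left(p,t \right)} = p$ ($k{\left(p,t \right)} = 0 \cdot 2 + p = 0 + p = p$)
$- \frac{49938}{46114} + \frac{h{\left(-175,-69 \right)}}{k{\left(122,149 \right)}} = - \frac{49938}{46114} + \frac{\left(-175\right) \left(-69\right)}{122} = \left(-49938\right) \frac{1}{46114} + 12075 \cdot \frac{1}{122} = - \frac{24969}{23057} + \frac{12075}{122} = \frac{275367057}{2812954}$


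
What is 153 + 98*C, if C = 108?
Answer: 10737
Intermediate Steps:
153 + 98*C = 153 + 98*108 = 153 + 10584 = 10737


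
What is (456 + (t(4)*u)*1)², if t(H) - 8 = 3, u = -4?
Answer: 169744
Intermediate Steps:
t(H) = 11 (t(H) = 8 + 3 = 11)
(456 + (t(4)*u)*1)² = (456 + (11*(-4))*1)² = (456 - 44*1)² = (456 - 44)² = 412² = 169744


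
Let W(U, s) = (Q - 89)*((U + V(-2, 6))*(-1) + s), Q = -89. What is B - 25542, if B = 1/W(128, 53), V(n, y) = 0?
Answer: -340985699/13350 ≈ -25542.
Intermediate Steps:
W(U, s) = -178*s + 178*U (W(U, s) = (-89 - 89)*((U + 0)*(-1) + s) = -178*(U*(-1) + s) = -178*(-U + s) = -178*(s - U) = -178*s + 178*U)
B = 1/13350 (B = 1/(-178*53 + 178*128) = 1/(-9434 + 22784) = 1/13350 ≈ 7.4906e-5)
B - 25542 = 1/13350 - 25542 = -340985699/13350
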